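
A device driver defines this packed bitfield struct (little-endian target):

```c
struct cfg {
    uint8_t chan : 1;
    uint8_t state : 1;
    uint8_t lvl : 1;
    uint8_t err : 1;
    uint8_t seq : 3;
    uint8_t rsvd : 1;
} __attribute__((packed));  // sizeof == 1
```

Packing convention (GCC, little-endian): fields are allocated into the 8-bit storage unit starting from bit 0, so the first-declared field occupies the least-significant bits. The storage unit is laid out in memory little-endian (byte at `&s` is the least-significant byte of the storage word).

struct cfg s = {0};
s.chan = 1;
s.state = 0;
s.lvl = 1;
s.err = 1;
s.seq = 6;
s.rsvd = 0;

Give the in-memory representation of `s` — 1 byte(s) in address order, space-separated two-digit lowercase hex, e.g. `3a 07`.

6d

[0+:1] chan=1 & 0x1 = 0x1; word=0x01
[1+:1] state=0 & 0x1 = 0x0; word=0x01
[2+:1] lvl=1 & 0x1 = 0x1; word=0x05
[3+:1] err=1 & 0x1 = 0x1; word=0x0d
[4+:3] seq=6 & 0x7 = 0x6; word=0x6d
[7+:1] rsvd=0 & 0x1 = 0x0; word=0x6d
word = 0x6d → little-endian bytes:
  [0]=0x6d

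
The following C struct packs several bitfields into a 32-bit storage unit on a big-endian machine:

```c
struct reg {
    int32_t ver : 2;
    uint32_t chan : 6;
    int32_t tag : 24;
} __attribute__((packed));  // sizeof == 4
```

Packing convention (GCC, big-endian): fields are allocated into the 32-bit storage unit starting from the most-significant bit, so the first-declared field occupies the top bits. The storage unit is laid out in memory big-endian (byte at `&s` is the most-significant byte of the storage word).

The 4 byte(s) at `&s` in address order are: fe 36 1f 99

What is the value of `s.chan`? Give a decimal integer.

[0]=0xfe [1]=0x36 [2]=0x1f [3]=0x99 (big-endian) → word 0xfe361f99
ver [30+:2] = (word>>30) & 0x3 = 3
chan [24+:6] = (word>>24) & 0x3f = 62  ←
tag [0+:24] = (word>>0) & 0xffffff = 3547033

62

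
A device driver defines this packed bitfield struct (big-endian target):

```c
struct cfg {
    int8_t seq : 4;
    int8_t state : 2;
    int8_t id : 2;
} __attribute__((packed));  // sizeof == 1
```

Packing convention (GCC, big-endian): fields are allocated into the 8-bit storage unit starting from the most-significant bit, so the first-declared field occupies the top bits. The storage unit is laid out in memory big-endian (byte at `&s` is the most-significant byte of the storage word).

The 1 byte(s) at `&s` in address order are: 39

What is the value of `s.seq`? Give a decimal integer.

3

[0]=0x39 (big-endian) → word 0x39
seq [4+:4] = (word>>4) & 0xf = 3  ←
state [2+:2] = (word>>2) & 0x3 = 2
id [0+:2] = (word>>0) & 0x3 = 1
seq signed 4b, MSB=0: value = 3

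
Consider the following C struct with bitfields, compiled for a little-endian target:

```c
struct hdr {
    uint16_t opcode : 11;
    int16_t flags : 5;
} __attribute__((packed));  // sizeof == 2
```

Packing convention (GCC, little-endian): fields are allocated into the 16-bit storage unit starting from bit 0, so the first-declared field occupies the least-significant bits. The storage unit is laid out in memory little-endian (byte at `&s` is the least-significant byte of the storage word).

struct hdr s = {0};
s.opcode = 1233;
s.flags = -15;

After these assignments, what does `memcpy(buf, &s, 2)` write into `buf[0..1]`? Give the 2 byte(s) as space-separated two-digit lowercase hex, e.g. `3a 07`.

[0+:11] opcode=1233 & 0x7ff = 0x4d1; word=0x04d1
[11+:5] flags=-15 & 0x1f = 0x11; word=0x8cd1
word = 0x8cd1 → little-endian bytes:
  [0]=0xd1  [1]=0x8c

d1 8c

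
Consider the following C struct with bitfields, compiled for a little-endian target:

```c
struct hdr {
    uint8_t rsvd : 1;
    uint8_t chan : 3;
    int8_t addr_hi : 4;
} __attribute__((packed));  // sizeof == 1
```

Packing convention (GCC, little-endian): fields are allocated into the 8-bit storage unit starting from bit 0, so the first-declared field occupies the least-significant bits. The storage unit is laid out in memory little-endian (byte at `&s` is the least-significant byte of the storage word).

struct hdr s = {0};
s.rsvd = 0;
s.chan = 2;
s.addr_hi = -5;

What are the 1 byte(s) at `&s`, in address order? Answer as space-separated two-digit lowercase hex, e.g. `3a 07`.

rsvd:1 = 0 → 0x0 << 0 → word 0x00
chan:3 = 2 → 0x2 << 1 → word 0x04
addr_hi:4 = -5 → 0xb << 4 → word 0xb4
word = 0xb4 → little-endian bytes:
  [0]=0xb4

b4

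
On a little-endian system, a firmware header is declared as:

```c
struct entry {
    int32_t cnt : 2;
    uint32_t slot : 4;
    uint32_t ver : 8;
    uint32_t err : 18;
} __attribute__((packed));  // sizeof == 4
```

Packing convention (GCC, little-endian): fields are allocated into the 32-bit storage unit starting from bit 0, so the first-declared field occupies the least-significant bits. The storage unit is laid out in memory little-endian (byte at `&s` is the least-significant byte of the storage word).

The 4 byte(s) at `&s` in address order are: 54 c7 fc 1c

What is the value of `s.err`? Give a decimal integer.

[0]=0x54 [1]=0xc7 [2]=0xfc [3]=0x1c (little-endian) → word 0x1cfcc754
cnt:2 @ bit 0 → (0x1cfcc754>>0)&0x3 = 0x0
slot:4 @ bit 2 → (0x1cfcc754>>2)&0xf = 0x5
ver:8 @ bit 6 → (0x1cfcc754>>6)&0xff = 0x1d
err:18 @ bit 14 → (0x1cfcc754>>14)&0x3ffff = 0x73f3  ←

29683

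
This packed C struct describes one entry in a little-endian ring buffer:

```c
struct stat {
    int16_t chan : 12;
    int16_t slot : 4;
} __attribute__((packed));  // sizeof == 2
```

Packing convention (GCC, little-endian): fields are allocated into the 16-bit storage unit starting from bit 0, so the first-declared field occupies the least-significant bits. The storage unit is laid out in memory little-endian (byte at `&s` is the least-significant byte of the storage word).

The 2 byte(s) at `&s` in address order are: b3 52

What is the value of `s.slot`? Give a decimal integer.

5

[0]=0xb3 [1]=0x52 (little-endian) → word 0x52b3
chan:12 @ bit 0 → (0x52b3>>0)&0xfff = 0x2b3
slot:4 @ bit 12 → (0x52b3>>12)&0xf = 0x5  ←
slot signed 4b, MSB=0: value = 5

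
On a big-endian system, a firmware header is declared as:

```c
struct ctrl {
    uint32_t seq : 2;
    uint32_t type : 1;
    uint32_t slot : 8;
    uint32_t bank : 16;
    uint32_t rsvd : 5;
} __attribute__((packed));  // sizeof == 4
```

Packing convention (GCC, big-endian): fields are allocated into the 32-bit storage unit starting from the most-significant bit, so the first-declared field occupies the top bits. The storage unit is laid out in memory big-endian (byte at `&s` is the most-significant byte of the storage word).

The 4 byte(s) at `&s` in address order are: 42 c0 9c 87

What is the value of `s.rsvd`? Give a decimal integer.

7

[0]=0x42 [1]=0xc0 [2]=0x9c [3]=0x87 (big-endian) → word 0x42c09c87
seq [30+:2] = (word>>30) & 0x3 = 1
type [29+:1] = (word>>29) & 0x1 = 0
slot [21+:8] = (word>>21) & 0xff = 22
bank [5+:16] = (word>>5) & 0xffff = 1252
rsvd [0+:5] = (word>>0) & 0x1f = 7  ←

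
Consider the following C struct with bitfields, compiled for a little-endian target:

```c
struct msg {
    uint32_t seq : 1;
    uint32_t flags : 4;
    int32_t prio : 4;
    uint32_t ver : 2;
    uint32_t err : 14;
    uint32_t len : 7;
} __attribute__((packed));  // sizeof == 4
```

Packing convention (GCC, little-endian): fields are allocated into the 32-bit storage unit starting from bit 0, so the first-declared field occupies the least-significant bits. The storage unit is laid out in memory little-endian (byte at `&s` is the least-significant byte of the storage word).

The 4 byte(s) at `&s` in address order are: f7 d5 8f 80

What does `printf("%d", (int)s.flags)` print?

11

[0]=0xf7 [1]=0xd5 [2]=0x8f [3]=0x80 (little-endian) → word 0x808fd5f7
seq:1 @ bit 0 → (0x808fd5f7>>0)&0x1 = 0x1
flags:4 @ bit 1 → (0x808fd5f7>>1)&0xf = 0xb  ←
prio:4 @ bit 5 → (0x808fd5f7>>5)&0xf = 0xf
ver:2 @ bit 9 → (0x808fd5f7>>9)&0x3 = 0x2
err:14 @ bit 11 → (0x808fd5f7>>11)&0x3fff = 0x11fa
len:7 @ bit 25 → (0x808fd5f7>>25)&0x7f = 0x40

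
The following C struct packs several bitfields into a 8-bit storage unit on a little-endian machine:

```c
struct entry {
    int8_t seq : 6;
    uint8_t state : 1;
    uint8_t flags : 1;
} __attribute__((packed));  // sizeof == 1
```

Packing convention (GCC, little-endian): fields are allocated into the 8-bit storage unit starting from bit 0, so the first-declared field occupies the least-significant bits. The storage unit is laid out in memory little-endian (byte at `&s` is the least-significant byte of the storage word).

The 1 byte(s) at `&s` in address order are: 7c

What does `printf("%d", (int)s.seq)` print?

[0]=0x7c (little-endian) → word 0x7c
seq [0+:6] = (word>>0) & 0x3f = 60  ←
state [6+:1] = (word>>6) & 0x1 = 1
flags [7+:1] = (word>>7) & 0x1 = 0
seq signed 6b, MSB=1: 60 - 64 = -4

-4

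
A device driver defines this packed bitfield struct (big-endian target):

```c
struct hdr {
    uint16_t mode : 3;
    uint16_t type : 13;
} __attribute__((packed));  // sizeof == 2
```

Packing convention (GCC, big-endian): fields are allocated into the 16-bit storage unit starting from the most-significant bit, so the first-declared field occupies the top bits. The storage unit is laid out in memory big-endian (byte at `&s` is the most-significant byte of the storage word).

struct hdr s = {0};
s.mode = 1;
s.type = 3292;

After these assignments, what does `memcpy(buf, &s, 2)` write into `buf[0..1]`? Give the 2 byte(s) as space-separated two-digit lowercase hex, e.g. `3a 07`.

2c dc

mode:3 = 1 → 0x1 << 13 → word 0x2000
type:13 = 3292 → 0xcdc << 0 → word 0x2cdc
word = 0x2cdc → big-endian bytes:
  [0]=0x2c  [1]=0xdc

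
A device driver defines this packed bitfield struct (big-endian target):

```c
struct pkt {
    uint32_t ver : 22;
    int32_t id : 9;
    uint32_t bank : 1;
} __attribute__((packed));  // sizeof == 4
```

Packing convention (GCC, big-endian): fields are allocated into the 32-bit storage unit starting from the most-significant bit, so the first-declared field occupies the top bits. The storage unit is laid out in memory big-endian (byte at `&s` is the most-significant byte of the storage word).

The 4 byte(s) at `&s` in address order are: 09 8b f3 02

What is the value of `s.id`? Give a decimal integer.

[0]=0x09 [1]=0x8b [2]=0xf3 [3]=0x02 (big-endian) → word 0x098bf302
ver [10+:22] = (word>>10) & 0x3fffff = 156412
id [1+:9] = (word>>1) & 0x1ff = 385  ←
bank [0+:1] = (word>>0) & 0x1 = 0
id signed 9b, MSB=1: 385 - 512 = -127

-127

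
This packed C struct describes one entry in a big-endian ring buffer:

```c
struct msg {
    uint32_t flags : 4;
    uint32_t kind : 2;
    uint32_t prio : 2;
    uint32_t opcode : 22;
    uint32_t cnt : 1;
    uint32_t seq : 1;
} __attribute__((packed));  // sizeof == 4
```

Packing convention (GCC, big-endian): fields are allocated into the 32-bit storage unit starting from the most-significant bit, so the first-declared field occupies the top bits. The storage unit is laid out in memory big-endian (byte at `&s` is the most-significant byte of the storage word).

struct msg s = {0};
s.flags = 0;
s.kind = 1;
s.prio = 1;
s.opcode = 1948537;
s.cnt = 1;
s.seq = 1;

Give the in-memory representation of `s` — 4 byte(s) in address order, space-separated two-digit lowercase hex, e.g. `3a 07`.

05 76 ed e7

[28+:4] flags=0 & 0xf = 0x0; word=0x00000000
[26+:2] kind=1 & 0x3 = 0x1; word=0x04000000
[24+:2] prio=1 & 0x3 = 0x1; word=0x05000000
[2+:22] opcode=1948537 & 0x3fffff = 0x1dbb79; word=0x0576ede4
[1+:1] cnt=1 & 0x1 = 0x1; word=0x0576ede6
[0+:1] seq=1 & 0x1 = 0x1; word=0x0576ede7
word = 0x0576ede7 → big-endian bytes:
  [0]=0x05  [1]=0x76  [2]=0xed  [3]=0xe7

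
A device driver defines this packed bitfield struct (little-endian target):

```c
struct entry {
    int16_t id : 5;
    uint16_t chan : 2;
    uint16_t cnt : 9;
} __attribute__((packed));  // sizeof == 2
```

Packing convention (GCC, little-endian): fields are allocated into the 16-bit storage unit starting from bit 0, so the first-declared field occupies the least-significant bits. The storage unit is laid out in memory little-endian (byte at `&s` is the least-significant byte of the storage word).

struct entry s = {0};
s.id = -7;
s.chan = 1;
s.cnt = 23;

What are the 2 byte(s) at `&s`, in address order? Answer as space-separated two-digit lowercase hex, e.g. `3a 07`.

b9 0b

[0+:5] id=-7 & 0x1f = 0x19; word=0x0019
[5+:2] chan=1 & 0x3 = 0x1; word=0x0039
[7+:9] cnt=23 & 0x1ff = 0x17; word=0x0bb9
word = 0x0bb9 → little-endian bytes:
  [0]=0xb9  [1]=0x0b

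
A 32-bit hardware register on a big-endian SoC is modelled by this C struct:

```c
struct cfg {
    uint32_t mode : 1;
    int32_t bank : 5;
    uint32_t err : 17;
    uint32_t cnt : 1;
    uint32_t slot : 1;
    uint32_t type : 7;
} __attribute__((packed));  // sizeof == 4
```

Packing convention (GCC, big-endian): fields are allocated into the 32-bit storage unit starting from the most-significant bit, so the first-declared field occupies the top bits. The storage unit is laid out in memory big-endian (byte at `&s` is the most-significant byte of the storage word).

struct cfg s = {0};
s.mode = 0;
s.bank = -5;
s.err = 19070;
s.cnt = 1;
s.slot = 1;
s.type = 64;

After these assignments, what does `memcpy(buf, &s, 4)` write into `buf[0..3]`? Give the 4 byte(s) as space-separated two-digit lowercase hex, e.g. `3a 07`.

[31+:1] mode=0 & 0x1 = 0x0; word=0x00000000
[26+:5] bank=-5 & 0x1f = 0x1b; word=0x6c000000
[9+:17] err=19070 & 0x1ffff = 0x4a7e; word=0x6c94fc00
[8+:1] cnt=1 & 0x1 = 0x1; word=0x6c94fd00
[7+:1] slot=1 & 0x1 = 0x1; word=0x6c94fd80
[0+:7] type=64 & 0x7f = 0x40; word=0x6c94fdc0
word = 0x6c94fdc0 → big-endian bytes:
  [0]=0x6c  [1]=0x94  [2]=0xfd  [3]=0xc0

6c 94 fd c0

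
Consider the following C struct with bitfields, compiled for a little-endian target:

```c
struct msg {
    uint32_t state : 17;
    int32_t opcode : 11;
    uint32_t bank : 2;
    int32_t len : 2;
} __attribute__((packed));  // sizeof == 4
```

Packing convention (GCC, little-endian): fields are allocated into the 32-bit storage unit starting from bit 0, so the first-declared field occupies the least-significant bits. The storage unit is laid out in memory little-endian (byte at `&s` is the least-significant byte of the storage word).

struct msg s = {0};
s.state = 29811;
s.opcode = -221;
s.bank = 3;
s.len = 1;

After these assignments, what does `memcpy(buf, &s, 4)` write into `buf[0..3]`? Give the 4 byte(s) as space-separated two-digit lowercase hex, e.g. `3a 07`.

73 74 46 7e

[0+:17] state=29811 & 0x1ffff = 0x7473; word=0x00007473
[17+:11] opcode=-221 & 0x7ff = 0x723; word=0x0e467473
[28+:2] bank=3 & 0x3 = 0x3; word=0x3e467473
[30+:2] len=1 & 0x3 = 0x1; word=0x7e467473
word = 0x7e467473 → little-endian bytes:
  [0]=0x73  [1]=0x74  [2]=0x46  [3]=0x7e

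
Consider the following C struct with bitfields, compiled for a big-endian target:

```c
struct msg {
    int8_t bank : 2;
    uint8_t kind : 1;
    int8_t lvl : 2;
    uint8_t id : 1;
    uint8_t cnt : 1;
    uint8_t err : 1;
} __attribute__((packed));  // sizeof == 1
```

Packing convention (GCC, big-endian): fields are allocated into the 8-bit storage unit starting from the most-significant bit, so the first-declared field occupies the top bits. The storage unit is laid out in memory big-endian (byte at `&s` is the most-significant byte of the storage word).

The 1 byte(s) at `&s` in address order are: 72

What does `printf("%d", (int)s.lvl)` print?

-2

[0]=0x72 (big-endian) → word 0x72
bank:2 @ bit 6 → (0x72>>6)&0x3 = 0x1
kind:1 @ bit 5 → (0x72>>5)&0x1 = 0x1
lvl:2 @ bit 3 → (0x72>>3)&0x3 = 0x2  ←
id:1 @ bit 2 → (0x72>>2)&0x1 = 0x0
cnt:1 @ bit 1 → (0x72>>1)&0x1 = 0x1
err:1 @ bit 0 → (0x72>>0)&0x1 = 0x0
lvl signed 2b, MSB=1: 2 - 4 = -2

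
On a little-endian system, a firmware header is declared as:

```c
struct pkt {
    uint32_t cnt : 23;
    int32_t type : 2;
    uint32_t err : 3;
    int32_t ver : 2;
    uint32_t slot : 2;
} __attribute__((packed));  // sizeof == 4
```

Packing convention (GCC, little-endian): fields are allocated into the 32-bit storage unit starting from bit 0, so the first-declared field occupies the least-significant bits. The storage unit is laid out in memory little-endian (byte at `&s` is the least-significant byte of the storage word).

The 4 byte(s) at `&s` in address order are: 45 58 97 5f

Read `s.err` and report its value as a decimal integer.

7

[0]=0x45 [1]=0x58 [2]=0x97 [3]=0x5f (little-endian) → word 0x5f975845
cnt:23 @ bit 0 → (0x5f975845>>0)&0x7fffff = 0x175845
type:2 @ bit 23 → (0x5f975845>>23)&0x3 = 0x3
err:3 @ bit 25 → (0x5f975845>>25)&0x7 = 0x7  ←
ver:2 @ bit 28 → (0x5f975845>>28)&0x3 = 0x1
slot:2 @ bit 30 → (0x5f975845>>30)&0x3 = 0x1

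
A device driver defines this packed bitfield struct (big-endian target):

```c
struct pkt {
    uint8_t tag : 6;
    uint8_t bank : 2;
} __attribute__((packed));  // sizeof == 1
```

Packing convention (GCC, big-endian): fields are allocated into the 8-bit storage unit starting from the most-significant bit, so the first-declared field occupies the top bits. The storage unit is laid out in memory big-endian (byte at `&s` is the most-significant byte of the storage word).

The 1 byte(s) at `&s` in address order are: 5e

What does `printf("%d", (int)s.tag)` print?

[0]=0x5e (big-endian) → word 0x5e
tag [2+:6] = (word>>2) & 0x3f = 23  ←
bank [0+:2] = (word>>0) & 0x3 = 2

23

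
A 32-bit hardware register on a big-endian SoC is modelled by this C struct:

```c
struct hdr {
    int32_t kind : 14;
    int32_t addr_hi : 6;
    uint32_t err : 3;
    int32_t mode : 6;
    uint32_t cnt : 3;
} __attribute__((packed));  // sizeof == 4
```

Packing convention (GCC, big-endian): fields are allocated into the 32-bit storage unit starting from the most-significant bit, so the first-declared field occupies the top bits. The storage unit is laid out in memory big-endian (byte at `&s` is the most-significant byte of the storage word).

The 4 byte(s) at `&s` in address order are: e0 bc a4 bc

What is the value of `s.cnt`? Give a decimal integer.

4

[0]=0xe0 [1]=0xbc [2]=0xa4 [3]=0xbc (big-endian) → word 0xe0bca4bc
kind [18+:14] = (word>>18) & 0x3fff = 14383
addr_hi [12+:6] = (word>>12) & 0x3f = 10
err [9+:3] = (word>>9) & 0x7 = 2
mode [3+:6] = (word>>3) & 0x3f = 23
cnt [0+:3] = (word>>0) & 0x7 = 4  ←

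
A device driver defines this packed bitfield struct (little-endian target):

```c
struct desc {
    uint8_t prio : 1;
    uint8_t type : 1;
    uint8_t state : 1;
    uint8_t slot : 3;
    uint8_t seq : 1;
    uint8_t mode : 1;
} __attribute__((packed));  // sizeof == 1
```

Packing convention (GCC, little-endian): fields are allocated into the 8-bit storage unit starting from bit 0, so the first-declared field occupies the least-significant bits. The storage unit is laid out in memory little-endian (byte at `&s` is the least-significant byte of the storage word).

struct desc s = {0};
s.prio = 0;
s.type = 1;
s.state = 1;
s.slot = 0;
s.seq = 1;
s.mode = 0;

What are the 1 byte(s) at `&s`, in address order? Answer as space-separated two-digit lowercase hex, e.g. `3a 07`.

prio:1 = 0 → 0x0 << 0 → word 0x00
type:1 = 1 → 0x1 << 1 → word 0x02
state:1 = 1 → 0x1 << 2 → word 0x06
slot:3 = 0 → 0x0 << 3 → word 0x06
seq:1 = 1 → 0x1 << 6 → word 0x46
mode:1 = 0 → 0x0 << 7 → word 0x46
word = 0x46 → little-endian bytes:
  [0]=0x46

46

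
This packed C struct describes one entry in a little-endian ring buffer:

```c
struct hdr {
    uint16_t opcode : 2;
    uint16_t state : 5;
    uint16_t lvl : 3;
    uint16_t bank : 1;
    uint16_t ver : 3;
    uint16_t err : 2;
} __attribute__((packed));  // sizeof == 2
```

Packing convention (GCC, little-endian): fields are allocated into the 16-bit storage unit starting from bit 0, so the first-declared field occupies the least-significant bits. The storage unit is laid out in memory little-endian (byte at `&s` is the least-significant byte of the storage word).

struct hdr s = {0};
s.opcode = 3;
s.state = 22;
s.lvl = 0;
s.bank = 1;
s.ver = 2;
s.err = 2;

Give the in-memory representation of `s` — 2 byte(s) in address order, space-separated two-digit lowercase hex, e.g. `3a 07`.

opcode:2 = 3 → 0x3 << 0 → word 0x0003
state:5 = 22 → 0x16 << 2 → word 0x005b
lvl:3 = 0 → 0x0 << 7 → word 0x005b
bank:1 = 1 → 0x1 << 10 → word 0x045b
ver:3 = 2 → 0x2 << 11 → word 0x145b
err:2 = 2 → 0x2 << 14 → word 0x945b
word = 0x945b → little-endian bytes:
  [0]=0x5b  [1]=0x94

5b 94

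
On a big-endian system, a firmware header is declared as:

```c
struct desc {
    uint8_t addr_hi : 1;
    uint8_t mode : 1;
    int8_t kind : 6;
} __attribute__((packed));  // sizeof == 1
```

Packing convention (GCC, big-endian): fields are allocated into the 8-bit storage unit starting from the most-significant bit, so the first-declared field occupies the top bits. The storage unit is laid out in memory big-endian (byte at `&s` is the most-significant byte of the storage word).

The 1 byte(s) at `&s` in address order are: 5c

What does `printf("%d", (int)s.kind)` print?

28

[0]=0x5c (big-endian) → word 0x5c
addr_hi [7+:1] = (word>>7) & 0x1 = 0
mode [6+:1] = (word>>6) & 0x1 = 1
kind [0+:6] = (word>>0) & 0x3f = 28  ←
kind signed 6b, MSB=0: value = 28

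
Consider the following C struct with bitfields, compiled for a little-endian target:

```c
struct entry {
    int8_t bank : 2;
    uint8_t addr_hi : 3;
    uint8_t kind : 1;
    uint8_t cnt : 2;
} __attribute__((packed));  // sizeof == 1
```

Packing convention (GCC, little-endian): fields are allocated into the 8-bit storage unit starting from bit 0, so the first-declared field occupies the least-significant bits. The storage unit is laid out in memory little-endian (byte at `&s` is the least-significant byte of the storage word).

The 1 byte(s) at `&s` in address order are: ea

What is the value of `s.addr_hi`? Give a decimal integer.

2

[0]=0xea (little-endian) → word 0xea
bank [0+:2] = (word>>0) & 0x3 = 2
addr_hi [2+:3] = (word>>2) & 0x7 = 2  ←
kind [5+:1] = (word>>5) & 0x1 = 1
cnt [6+:2] = (word>>6) & 0x3 = 3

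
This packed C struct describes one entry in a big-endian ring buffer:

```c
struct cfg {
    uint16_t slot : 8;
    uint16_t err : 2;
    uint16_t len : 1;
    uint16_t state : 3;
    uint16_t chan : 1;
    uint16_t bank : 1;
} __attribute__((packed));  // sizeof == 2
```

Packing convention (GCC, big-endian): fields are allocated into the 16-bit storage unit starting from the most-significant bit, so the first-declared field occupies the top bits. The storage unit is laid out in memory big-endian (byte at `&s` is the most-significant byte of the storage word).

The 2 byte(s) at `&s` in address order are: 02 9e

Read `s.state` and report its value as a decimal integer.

7

[0]=0x02 [1]=0x9e (big-endian) → word 0x029e
slot:8 @ bit 8 → (0x029e>>8)&0xff = 0x2
err:2 @ bit 6 → (0x029e>>6)&0x3 = 0x2
len:1 @ bit 5 → (0x029e>>5)&0x1 = 0x0
state:3 @ bit 2 → (0x029e>>2)&0x7 = 0x7  ←
chan:1 @ bit 1 → (0x029e>>1)&0x1 = 0x1
bank:1 @ bit 0 → (0x029e>>0)&0x1 = 0x0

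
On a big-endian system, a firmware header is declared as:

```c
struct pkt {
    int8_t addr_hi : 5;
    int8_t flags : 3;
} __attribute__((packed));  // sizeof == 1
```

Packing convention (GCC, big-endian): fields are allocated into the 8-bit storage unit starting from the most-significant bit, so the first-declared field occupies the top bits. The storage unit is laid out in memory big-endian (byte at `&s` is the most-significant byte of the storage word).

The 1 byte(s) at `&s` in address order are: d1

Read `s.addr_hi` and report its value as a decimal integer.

[0]=0xd1 (big-endian) → word 0xd1
addr_hi [3+:5] = (word>>3) & 0x1f = 26  ←
flags [0+:3] = (word>>0) & 0x7 = 1
addr_hi signed 5b, MSB=1: 26 - 32 = -6

-6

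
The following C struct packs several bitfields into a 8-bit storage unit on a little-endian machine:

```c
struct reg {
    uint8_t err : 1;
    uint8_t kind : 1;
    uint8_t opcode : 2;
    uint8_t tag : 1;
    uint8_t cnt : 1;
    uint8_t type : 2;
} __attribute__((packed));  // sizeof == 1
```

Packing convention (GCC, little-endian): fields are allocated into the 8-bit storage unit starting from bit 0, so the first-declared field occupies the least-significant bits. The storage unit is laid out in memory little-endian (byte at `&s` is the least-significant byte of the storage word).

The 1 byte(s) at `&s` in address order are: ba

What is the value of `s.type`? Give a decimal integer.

2

[0]=0xba (little-endian) → word 0xba
err:1 @ bit 0 → (0xba>>0)&0x1 = 0x0
kind:1 @ bit 1 → (0xba>>1)&0x1 = 0x1
opcode:2 @ bit 2 → (0xba>>2)&0x3 = 0x2
tag:1 @ bit 4 → (0xba>>4)&0x1 = 0x1
cnt:1 @ bit 5 → (0xba>>5)&0x1 = 0x1
type:2 @ bit 6 → (0xba>>6)&0x3 = 0x2  ←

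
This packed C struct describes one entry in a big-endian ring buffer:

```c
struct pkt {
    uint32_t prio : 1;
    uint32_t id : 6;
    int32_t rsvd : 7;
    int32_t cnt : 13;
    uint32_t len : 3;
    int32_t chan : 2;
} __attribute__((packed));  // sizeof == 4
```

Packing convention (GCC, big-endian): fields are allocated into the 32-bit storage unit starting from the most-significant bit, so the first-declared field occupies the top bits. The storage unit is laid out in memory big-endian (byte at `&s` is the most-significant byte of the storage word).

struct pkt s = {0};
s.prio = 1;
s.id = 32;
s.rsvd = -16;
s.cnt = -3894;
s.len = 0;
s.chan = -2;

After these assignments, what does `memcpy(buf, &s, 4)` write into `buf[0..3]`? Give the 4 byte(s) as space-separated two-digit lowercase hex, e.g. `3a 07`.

[31+:1] prio=1 & 0x1 = 0x1; word=0x80000000
[25+:6] id=32 & 0x3f = 0x20; word=0xc0000000
[18+:7] rsvd=-16 & 0x7f = 0x70; word=0xc1c00000
[5+:13] cnt=-3894 & 0x1fff = 0x10ca; word=0xc1c21940
[2+:3] len=0 & 0x7 = 0x0; word=0xc1c21940
[0+:2] chan=-2 & 0x3 = 0x2; word=0xc1c21942
word = 0xc1c21942 → big-endian bytes:
  [0]=0xc1  [1]=0xc2  [2]=0x19  [3]=0x42

c1 c2 19 42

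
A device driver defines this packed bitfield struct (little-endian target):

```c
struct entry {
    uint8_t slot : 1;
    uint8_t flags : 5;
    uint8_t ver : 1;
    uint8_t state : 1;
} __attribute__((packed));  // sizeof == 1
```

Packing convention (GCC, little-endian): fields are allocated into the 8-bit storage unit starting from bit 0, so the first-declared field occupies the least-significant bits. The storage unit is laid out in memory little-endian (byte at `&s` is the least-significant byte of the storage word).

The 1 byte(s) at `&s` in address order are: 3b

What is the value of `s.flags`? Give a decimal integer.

[0]=0x3b (little-endian) → word 0x3b
slot:1 @ bit 0 → (0x3b>>0)&0x1 = 0x1
flags:5 @ bit 1 → (0x3b>>1)&0x1f = 0x1d  ←
ver:1 @ bit 6 → (0x3b>>6)&0x1 = 0x0
state:1 @ bit 7 → (0x3b>>7)&0x1 = 0x0

29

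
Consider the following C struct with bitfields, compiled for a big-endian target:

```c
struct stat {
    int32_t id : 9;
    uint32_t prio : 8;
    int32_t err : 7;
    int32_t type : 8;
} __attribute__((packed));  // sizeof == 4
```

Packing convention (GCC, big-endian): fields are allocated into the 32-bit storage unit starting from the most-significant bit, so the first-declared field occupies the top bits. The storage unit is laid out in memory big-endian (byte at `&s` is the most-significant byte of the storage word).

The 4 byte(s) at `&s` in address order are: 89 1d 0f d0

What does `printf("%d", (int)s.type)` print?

[0]=0x89 [1]=0x1d [2]=0x0f [3]=0xd0 (big-endian) → word 0x891d0fd0
id:9 @ bit 23 → (0x891d0fd0>>23)&0x1ff = 0x112
prio:8 @ bit 15 → (0x891d0fd0>>15)&0xff = 0x3a
err:7 @ bit 8 → (0x891d0fd0>>8)&0x7f = 0xf
type:8 @ bit 0 → (0x891d0fd0>>0)&0xff = 0xd0  ←
type signed 8b, MSB=1: 208 - 256 = -48

-48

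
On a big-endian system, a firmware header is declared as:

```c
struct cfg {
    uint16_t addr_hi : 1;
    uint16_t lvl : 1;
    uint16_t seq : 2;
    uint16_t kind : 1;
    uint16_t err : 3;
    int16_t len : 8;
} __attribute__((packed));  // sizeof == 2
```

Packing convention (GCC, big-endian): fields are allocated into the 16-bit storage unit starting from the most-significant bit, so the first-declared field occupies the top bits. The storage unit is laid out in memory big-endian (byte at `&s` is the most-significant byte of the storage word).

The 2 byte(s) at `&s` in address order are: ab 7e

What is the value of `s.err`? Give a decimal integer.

[0]=0xab [1]=0x7e (big-endian) → word 0xab7e
addr_hi:1 @ bit 15 → (0xab7e>>15)&0x1 = 0x1
lvl:1 @ bit 14 → (0xab7e>>14)&0x1 = 0x0
seq:2 @ bit 12 → (0xab7e>>12)&0x3 = 0x2
kind:1 @ bit 11 → (0xab7e>>11)&0x1 = 0x1
err:3 @ bit 8 → (0xab7e>>8)&0x7 = 0x3  ←
len:8 @ bit 0 → (0xab7e>>0)&0xff = 0x7e

3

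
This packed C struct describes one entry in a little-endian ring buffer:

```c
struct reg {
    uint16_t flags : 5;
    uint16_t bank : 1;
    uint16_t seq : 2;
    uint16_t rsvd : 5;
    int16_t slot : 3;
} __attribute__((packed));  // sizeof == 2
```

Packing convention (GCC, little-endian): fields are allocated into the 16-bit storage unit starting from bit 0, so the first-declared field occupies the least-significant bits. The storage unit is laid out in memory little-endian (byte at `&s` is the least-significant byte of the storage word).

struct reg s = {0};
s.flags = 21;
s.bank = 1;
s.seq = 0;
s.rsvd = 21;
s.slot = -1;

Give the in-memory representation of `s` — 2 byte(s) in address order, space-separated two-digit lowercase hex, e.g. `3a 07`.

35 f5

[0+:5] flags=21 & 0x1f = 0x15; word=0x0015
[5+:1] bank=1 & 0x1 = 0x1; word=0x0035
[6+:2] seq=0 & 0x3 = 0x0; word=0x0035
[8+:5] rsvd=21 & 0x1f = 0x15; word=0x1535
[13+:3] slot=-1 & 0x7 = 0x7; word=0xf535
word = 0xf535 → little-endian bytes:
  [0]=0x35  [1]=0xf5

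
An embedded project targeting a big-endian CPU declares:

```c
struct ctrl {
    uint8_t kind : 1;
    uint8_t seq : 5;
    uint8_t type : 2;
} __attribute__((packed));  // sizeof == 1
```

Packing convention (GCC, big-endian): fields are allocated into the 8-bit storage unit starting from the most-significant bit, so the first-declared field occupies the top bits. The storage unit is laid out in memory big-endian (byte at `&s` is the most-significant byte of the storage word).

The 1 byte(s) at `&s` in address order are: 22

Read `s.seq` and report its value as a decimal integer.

[0]=0x22 (big-endian) → word 0x22
kind:1 @ bit 7 → (0x22>>7)&0x1 = 0x0
seq:5 @ bit 2 → (0x22>>2)&0x1f = 0x8  ←
type:2 @ bit 0 → (0x22>>0)&0x3 = 0x2

8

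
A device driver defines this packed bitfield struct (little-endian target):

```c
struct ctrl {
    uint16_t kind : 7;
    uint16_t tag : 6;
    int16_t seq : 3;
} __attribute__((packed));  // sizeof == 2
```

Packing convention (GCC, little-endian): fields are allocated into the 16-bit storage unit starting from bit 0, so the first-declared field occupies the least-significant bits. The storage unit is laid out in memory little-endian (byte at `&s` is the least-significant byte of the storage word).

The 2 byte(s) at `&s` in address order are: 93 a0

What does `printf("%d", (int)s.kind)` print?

[0]=0x93 [1]=0xa0 (little-endian) → word 0xa093
kind [0+:7] = (word>>0) & 0x7f = 19  ←
tag [7+:6] = (word>>7) & 0x3f = 1
seq [13+:3] = (word>>13) & 0x7 = 5

19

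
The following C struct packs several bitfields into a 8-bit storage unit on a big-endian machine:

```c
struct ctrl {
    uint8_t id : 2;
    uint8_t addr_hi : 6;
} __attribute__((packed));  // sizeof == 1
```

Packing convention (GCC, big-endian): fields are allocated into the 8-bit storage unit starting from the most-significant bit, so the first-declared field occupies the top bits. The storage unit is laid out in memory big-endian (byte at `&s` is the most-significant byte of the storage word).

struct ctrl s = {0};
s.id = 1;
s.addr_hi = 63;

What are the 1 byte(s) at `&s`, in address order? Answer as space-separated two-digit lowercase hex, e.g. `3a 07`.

id (2b) val=1 bits=0x1 at bit 6: 0x40
addr_hi (6b) val=63 bits=0x3f at bit 0: 0x7f
word = 0x7f → big-endian bytes:
  [0]=0x7f

7f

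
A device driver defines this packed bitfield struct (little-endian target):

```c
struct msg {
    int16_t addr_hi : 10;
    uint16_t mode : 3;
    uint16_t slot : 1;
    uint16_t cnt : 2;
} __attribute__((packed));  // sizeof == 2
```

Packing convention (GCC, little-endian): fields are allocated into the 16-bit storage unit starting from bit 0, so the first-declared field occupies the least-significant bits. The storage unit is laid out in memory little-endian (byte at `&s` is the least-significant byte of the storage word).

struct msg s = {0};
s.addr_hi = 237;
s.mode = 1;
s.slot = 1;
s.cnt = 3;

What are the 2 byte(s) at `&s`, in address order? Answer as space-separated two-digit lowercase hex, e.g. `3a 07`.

addr_hi:10 = 237 → 0xed << 0 → word 0x00ed
mode:3 = 1 → 0x1 << 10 → word 0x04ed
slot:1 = 1 → 0x1 << 13 → word 0x24ed
cnt:2 = 3 → 0x3 << 14 → word 0xe4ed
word = 0xe4ed → little-endian bytes:
  [0]=0xed  [1]=0xe4

ed e4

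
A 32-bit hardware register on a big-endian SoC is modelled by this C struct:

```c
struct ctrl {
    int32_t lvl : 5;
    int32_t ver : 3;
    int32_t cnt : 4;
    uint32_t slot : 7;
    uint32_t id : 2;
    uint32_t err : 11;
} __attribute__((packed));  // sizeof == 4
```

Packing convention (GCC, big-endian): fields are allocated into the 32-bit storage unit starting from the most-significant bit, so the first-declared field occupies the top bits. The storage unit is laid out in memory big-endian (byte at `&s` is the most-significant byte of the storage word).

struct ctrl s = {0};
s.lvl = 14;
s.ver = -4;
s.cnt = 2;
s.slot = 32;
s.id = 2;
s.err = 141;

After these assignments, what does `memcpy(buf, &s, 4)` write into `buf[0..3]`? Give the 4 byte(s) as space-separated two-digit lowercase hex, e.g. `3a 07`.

74 24 10 8d

lvl:5 = 14 → 0xe << 27 → word 0x70000000
ver:3 = -4 → 0x4 << 24 → word 0x74000000
cnt:4 = 2 → 0x2 << 20 → word 0x74200000
slot:7 = 32 → 0x20 << 13 → word 0x74240000
id:2 = 2 → 0x2 << 11 → word 0x74241000
err:11 = 141 → 0x8d << 0 → word 0x7424108d
word = 0x7424108d → big-endian bytes:
  [0]=0x74  [1]=0x24  [2]=0x10  [3]=0x8d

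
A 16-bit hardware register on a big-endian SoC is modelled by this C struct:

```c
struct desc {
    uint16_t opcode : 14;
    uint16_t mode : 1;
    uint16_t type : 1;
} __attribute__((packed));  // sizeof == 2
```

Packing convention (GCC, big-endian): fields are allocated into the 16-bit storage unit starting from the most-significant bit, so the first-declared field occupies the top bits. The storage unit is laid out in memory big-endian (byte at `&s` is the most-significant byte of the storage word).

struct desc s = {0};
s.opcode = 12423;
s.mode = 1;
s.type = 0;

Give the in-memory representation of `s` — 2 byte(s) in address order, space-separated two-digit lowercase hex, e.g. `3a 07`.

c2 1e

opcode (14b) val=12423 bits=0x3087 at bit 2: 0xc21c
mode (1b) val=1 bits=0x1 at bit 1: 0xc21e
type (1b) val=0 bits=0x0 at bit 0: 0xc21e
word = 0xc21e → big-endian bytes:
  [0]=0xc2  [1]=0x1e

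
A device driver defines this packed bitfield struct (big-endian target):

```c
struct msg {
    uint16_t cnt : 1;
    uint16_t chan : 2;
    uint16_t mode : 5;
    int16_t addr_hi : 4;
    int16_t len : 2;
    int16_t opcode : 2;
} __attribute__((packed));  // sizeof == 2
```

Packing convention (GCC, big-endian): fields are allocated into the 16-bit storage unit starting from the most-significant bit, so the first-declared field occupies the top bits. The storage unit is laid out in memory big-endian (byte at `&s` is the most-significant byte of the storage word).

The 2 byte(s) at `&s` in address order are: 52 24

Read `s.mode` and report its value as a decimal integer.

18

[0]=0x52 [1]=0x24 (big-endian) → word 0x5224
cnt:1 @ bit 15 → (0x5224>>15)&0x1 = 0x0
chan:2 @ bit 13 → (0x5224>>13)&0x3 = 0x2
mode:5 @ bit 8 → (0x5224>>8)&0x1f = 0x12  ←
addr_hi:4 @ bit 4 → (0x5224>>4)&0xf = 0x2
len:2 @ bit 2 → (0x5224>>2)&0x3 = 0x1
opcode:2 @ bit 0 → (0x5224>>0)&0x3 = 0x0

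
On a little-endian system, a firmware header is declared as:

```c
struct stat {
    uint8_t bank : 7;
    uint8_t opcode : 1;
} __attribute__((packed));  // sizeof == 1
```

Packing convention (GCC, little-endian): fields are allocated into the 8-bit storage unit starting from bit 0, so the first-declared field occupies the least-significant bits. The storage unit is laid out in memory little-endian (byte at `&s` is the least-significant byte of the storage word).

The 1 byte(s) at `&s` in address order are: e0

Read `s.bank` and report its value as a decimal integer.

96

[0]=0xe0 (little-endian) → word 0xe0
bank:7 @ bit 0 → (0xe0>>0)&0x7f = 0x60  ←
opcode:1 @ bit 7 → (0xe0>>7)&0x1 = 0x1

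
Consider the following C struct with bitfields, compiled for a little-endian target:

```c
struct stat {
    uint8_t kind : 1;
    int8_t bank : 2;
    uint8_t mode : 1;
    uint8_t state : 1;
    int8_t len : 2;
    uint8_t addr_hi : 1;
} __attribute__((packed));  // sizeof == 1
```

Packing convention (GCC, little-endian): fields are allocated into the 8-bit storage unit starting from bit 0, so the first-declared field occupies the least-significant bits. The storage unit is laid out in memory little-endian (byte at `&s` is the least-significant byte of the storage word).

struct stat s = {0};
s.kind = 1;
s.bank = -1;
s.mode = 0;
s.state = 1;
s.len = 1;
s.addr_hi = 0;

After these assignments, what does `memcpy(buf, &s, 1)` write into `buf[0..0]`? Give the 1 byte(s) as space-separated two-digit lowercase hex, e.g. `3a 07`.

37

kind (1b) val=1 bits=0x1 at bit 0: 0x01
bank (2b) val=-1 bits=0x3 at bit 1: 0x07
mode (1b) val=0 bits=0x0 at bit 3: 0x07
state (1b) val=1 bits=0x1 at bit 4: 0x17
len (2b) val=1 bits=0x1 at bit 5: 0x37
addr_hi (1b) val=0 bits=0x0 at bit 7: 0x37
word = 0x37 → little-endian bytes:
  [0]=0x37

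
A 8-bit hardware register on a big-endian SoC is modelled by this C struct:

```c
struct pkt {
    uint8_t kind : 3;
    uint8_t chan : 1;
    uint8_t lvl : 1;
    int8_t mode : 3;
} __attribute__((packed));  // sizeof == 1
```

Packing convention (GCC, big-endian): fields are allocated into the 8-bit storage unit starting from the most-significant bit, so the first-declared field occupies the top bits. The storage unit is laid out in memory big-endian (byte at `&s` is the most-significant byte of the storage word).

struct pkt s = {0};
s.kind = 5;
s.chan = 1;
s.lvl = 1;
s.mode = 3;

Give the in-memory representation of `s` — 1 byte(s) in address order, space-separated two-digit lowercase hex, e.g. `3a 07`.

bb

kind (3b) val=5 bits=0x5 at bit 5: 0xa0
chan (1b) val=1 bits=0x1 at bit 4: 0xb0
lvl (1b) val=1 bits=0x1 at bit 3: 0xb8
mode (3b) val=3 bits=0x3 at bit 0: 0xbb
word = 0xbb → big-endian bytes:
  [0]=0xbb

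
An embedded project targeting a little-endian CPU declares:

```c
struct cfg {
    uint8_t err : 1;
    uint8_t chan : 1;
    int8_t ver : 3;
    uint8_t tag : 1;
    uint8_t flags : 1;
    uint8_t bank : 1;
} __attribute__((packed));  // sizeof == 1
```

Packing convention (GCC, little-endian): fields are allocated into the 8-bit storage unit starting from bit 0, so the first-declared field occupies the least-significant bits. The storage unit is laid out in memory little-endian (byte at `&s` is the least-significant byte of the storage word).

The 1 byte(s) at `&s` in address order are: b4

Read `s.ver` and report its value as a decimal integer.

-3

[0]=0xb4 (little-endian) → word 0xb4
err:1 @ bit 0 → (0xb4>>0)&0x1 = 0x0
chan:1 @ bit 1 → (0xb4>>1)&0x1 = 0x0
ver:3 @ bit 2 → (0xb4>>2)&0x7 = 0x5  ←
tag:1 @ bit 5 → (0xb4>>5)&0x1 = 0x1
flags:1 @ bit 6 → (0xb4>>6)&0x1 = 0x0
bank:1 @ bit 7 → (0xb4>>7)&0x1 = 0x1
ver signed 3b, MSB=1: 5 - 8 = -3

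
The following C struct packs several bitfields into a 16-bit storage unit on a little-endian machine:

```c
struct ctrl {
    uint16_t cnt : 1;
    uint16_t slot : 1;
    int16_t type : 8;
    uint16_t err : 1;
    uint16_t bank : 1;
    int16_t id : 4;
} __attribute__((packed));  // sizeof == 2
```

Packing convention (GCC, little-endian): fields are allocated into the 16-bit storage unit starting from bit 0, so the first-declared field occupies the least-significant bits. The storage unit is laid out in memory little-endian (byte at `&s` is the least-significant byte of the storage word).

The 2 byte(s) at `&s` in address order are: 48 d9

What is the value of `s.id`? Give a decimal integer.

[0]=0x48 [1]=0xd9 (little-endian) → word 0xd948
cnt:1 @ bit 0 → (0xd948>>0)&0x1 = 0x0
slot:1 @ bit 1 → (0xd948>>1)&0x1 = 0x0
type:8 @ bit 2 → (0xd948>>2)&0xff = 0x52
err:1 @ bit 10 → (0xd948>>10)&0x1 = 0x0
bank:1 @ bit 11 → (0xd948>>11)&0x1 = 0x1
id:4 @ bit 12 → (0xd948>>12)&0xf = 0xd  ←
id signed 4b, MSB=1: 13 - 16 = -3

-3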